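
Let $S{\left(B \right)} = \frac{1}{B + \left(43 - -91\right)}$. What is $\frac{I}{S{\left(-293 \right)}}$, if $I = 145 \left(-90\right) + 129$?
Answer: $2054439$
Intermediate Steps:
$S{\left(B \right)} = \frac{1}{134 + B}$ ($S{\left(B \right)} = \frac{1}{B + \left(43 + 91\right)} = \frac{1}{B + 134} = \frac{1}{134 + B}$)
$I = -12921$ ($I = -13050 + 129 = -12921$)
$\frac{I}{S{\left(-293 \right)}} = - \frac{12921}{\frac{1}{134 - 293}} = - \frac{12921}{\frac{1}{-159}} = - \frac{12921}{- \frac{1}{159}} = \left(-12921\right) \left(-159\right) = 2054439$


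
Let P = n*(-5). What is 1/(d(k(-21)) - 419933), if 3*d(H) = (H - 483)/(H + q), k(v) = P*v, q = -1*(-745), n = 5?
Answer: -635/266657448 ≈ -2.3813e-6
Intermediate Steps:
q = 745
P = -25 (P = 5*(-5) = -25)
k(v) = -25*v
d(H) = (-483 + H)/(3*(745 + H)) (d(H) = ((H - 483)/(H + 745))/3 = ((-483 + H)/(745 + H))/3 = (-483 + H)/(3*(745 + H)))
1/(d(k(-21)) - 419933) = 1/((-483 - 25*(-21))/(3*(745 - 25*(-21))) - 419933) = 1/((-483 + 525)/(3*(745 + 525)) - 419933) = 1/((⅓)*42/1270 - 419933) = 1/((⅓)*(1/1270)*42 - 419933) = 1/(7/635 - 419933) = 1/(-266657448/635) = -635/266657448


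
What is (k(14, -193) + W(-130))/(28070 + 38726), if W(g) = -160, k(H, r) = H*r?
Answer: -1431/33398 ≈ -0.042847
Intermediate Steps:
(k(14, -193) + W(-130))/(28070 + 38726) = (14*(-193) - 160)/(28070 + 38726) = (-2702 - 160)/66796 = -2862*1/66796 = -1431/33398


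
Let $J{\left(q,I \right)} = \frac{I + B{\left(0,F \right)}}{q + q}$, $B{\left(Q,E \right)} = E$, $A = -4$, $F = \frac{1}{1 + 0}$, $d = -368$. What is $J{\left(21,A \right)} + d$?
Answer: $- \frac{5153}{14} \approx -368.07$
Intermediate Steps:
$F = 1$ ($F = 1^{-1} = 1$)
$J{\left(q,I \right)} = \frac{1 + I}{2 q}$ ($J{\left(q,I \right)} = \frac{I + 1}{q + q} = \frac{1 + I}{2 q}$)
$J{\left(21,A \right)} + d = \frac{1 - 4}{2 \cdot 21} - 368 = \frac{1}{2} \cdot \frac{1}{21} \left(-3\right) - 368 = - \frac{1}{14} - 368 = - \frac{5153}{14}$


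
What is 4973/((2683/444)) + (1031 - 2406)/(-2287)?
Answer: 5053412569/6136021 ≈ 823.57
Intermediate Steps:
4973/((2683/444)) + (1031 - 2406)/(-2287) = 4973/((2683*(1/444))) - 1375*(-1/2287) = 4973/(2683/444) + 1375/2287 = 4973*(444/2683) + 1375/2287 = 2208012/2683 + 1375/2287 = 5053412569/6136021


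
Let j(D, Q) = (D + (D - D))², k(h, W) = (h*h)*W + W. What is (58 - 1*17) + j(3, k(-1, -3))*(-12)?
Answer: -67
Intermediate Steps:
k(h, W) = W + W*h² (k(h, W) = h²*W + W = W*h² + W = W + W*h²)
j(D, Q) = D² (j(D, Q) = (D + 0)² = D²)
(58 - 1*17) + j(3, k(-1, -3))*(-12) = (58 - 1*17) + 3²*(-12) = (58 - 17) + 9*(-12) = 41 - 108 = -67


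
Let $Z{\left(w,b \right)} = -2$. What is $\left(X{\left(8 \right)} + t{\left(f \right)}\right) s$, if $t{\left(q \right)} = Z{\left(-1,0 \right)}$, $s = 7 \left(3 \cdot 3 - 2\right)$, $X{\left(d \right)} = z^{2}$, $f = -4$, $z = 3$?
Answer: $343$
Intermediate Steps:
$X{\left(d \right)} = 9$ ($X{\left(d \right)} = 3^{2} = 9$)
$s = 49$ ($s = 7 \left(9 - 2\right) = 7 \cdot 7 = 49$)
$t{\left(q \right)} = -2$
$\left(X{\left(8 \right)} + t{\left(f \right)}\right) s = \left(9 - 2\right) 49 = 7 \cdot 49 = 343$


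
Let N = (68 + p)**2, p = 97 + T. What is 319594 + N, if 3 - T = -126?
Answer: 406030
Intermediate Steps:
T = 129 (T = 3 - 1*(-126) = 3 + 126 = 129)
p = 226 (p = 97 + 129 = 226)
N = 86436 (N = (68 + 226)**2 = 294**2 = 86436)
319594 + N = 319594 + 86436 = 406030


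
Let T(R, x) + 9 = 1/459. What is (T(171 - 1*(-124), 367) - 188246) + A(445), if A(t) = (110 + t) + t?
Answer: -85950044/459 ≈ -1.8726e+5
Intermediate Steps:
T(R, x) = -4130/459 (T(R, x) = -9 + 1/459 = -4130/459)
A(t) = 110 + 2*t
(T(171 - 1*(-124), 367) - 188246) + A(445) = (-4130/459 - 188246) + (110 + 2*445) = -86409044/459 + (110 + 890) = -86409044/459 + 1000 = -85950044/459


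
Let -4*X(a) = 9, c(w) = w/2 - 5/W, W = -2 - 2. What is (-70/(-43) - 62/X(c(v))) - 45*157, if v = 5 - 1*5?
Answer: -2722861/387 ≈ -7035.8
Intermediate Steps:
W = -4
v = 0 (v = 5 - 5 = 0)
c(w) = 5/4 + w/2 (c(w) = w/2 - 5/(-4) = w*(½) - 5*(-¼) = w/2 + 5/4 = 5/4 + w/2)
X(a) = -9/4 (X(a) = -¼*9 = -9/4)
(-70/(-43) - 62/X(c(v))) - 45*157 = (-70/(-43) - 62/(-9/4)) - 45*157 = (-70*(-1/43) - 62*(-4/9)) - 7065 = (70/43 + 248/9) - 7065 = 11294/387 - 7065 = -2722861/387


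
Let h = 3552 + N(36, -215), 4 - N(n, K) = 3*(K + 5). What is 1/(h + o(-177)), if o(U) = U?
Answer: 1/4009 ≈ 0.00024944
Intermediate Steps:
N(n, K) = -11 - 3*K (N(n, K) = 4 - 3*(K + 5) = 4 - 3*(5 + K) = 4 - (15 + 3*K) = 4 + (-15 - 3*K) = -11 - 3*K)
h = 4186 (h = 3552 + (-11 - 3*(-215)) = 3552 + (-11 + 645) = 3552 + 634 = 4186)
1/(h + o(-177)) = 1/(4186 - 177) = 1/4009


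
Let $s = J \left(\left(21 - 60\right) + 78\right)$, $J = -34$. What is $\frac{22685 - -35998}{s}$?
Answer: $- \frac{19561}{442} \approx -44.256$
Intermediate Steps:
$s = -1326$ ($s = - 34 \left(\left(21 - 60\right) + 78\right) = - 34 \left(-39 + 78\right) = \left(-34\right) 39 = -1326$)
$\frac{22685 - -35998}{s} = \frac{22685 - -35998}{-1326} = \left(22685 + 35998\right) \left(- \frac{1}{1326}\right) = 58683 \left(- \frac{1}{1326}\right) = - \frac{19561}{442}$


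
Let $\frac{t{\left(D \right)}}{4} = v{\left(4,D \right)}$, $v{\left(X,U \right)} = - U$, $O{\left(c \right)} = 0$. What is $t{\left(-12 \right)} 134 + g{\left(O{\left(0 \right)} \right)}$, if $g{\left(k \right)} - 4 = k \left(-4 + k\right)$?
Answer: $6436$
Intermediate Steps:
$t{\left(D \right)} = - 4 D$ ($t{\left(D \right)} = 4 \left(- D\right) = - 4 D$)
$g{\left(k \right)} = 4 + k \left(-4 + k\right)$
$t{\left(-12 \right)} 134 + g{\left(O{\left(0 \right)} \right)} = \left(-4\right) \left(-12\right) 134 + \left(4 + 0^{2} - 0\right) = 48 \cdot 134 + \left(4 + 0 + 0\right) = 6432 + 4 = 6436$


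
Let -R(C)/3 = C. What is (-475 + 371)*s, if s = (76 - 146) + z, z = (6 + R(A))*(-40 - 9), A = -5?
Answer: 114296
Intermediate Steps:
R(C) = -3*C
z = -1029 (z = (6 - 3*(-5))*(-40 - 9) = (6 + 15)*(-49) = 21*(-49) = -1029)
s = -1099 (s = (76 - 146) - 1029 = -70 - 1029 = -1099)
(-475 + 371)*s = (-475 + 371)*(-1099) = -104*(-1099) = 114296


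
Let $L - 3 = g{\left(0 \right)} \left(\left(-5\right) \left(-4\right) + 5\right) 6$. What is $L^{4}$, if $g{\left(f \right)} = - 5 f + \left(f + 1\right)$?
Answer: $547981281$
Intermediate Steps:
$g{\left(f \right)} = 1 - 4 f$ ($g{\left(f \right)} = - 5 f + \left(1 + f\right) = 1 - 4 f$)
$L = 153$ ($L = 3 + \left(1 - 0\right) \left(\left(-5\right) \left(-4\right) + 5\right) 6 = 3 + \left(1 + 0\right) \left(20 + 5\right) 6 = 3 + 1 \cdot 25 \cdot 6 = 3 + 25 \cdot 6 = 3 + 150 = 153$)
$L^{4} = 153^{4} = 547981281$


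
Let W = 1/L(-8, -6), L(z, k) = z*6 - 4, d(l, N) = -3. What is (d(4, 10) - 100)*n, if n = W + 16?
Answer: -85593/52 ≈ -1646.0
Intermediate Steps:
L(z, k) = -4 + 6*z (L(z, k) = 6*z - 4 = -4 + 6*z)
W = -1/52 (W = 1/(-4 + 6*(-8)) = 1/(-4 - 48) = 1/(-52) = -1/52 ≈ -0.019231)
n = 831/52 (n = -1/52 + 16 = 831/52 ≈ 15.981)
(d(4, 10) - 100)*n = (-3 - 100)*(831/52) = -103*831/52 = -85593/52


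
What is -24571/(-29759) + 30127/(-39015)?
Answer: 62088172/1161047385 ≈ 0.053476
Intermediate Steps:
-24571/(-29759) + 30127/(-39015) = -24571*(-1/29759) + 30127*(-1/39015) = 24571/29759 - 30127/39015 = 62088172/1161047385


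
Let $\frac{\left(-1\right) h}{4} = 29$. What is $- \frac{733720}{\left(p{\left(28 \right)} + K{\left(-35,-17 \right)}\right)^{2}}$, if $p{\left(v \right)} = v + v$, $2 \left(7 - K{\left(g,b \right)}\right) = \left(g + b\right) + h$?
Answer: $- \frac{733720}{21609} \approx -33.954$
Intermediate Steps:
$h = -116$ ($h = \left(-4\right) 29 = -116$)
$K{\left(g,b \right)} = 65 - \frac{b}{2} - \frac{g}{2}$ ($K{\left(g,b \right)} = 7 - \frac{\left(g + b\right) - 116}{2} = 7 - \frac{\left(b + g\right) - 116}{2} = 7 - \frac{-116 + b + g}{2} = 7 - \left(-58 + \frac{b}{2} + \frac{g}{2}\right) = 65 - \frac{b}{2} - \frac{g}{2}$)
$p{\left(v \right)} = 2 v$
$- \frac{733720}{\left(p{\left(28 \right)} + K{\left(-35,-17 \right)}\right)^{2}} = - \frac{733720}{\left(2 \cdot 28 - -91\right)^{2}} = - \frac{733720}{\left(56 + \left(65 + \frac{17}{2} + \frac{35}{2}\right)\right)^{2}} = - \frac{733720}{\left(56 + 91\right)^{2}} = - \frac{733720}{147^{2}} = - \frac{733720}{21609}$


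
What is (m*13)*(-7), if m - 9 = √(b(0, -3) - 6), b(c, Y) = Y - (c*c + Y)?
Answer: -819 - 91*I*√6 ≈ -819.0 - 222.9*I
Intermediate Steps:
b(c, Y) = -c² (b(c, Y) = Y - (c² + Y) = Y - (Y + c²) = Y + (-Y - c²) = -c²)
m = 9 + I*√6 (m = 9 + √(-1*0² - 6) = 9 + √(-1*0 - 6) = 9 + √(0 - 6) = 9 + √(-6) = 9 + I*√6 ≈ 9.0 + 2.4495*I)
(m*13)*(-7) = ((9 + I*√6)*13)*(-7) = (117 + 13*I*√6)*(-7) = -819 - 91*I*√6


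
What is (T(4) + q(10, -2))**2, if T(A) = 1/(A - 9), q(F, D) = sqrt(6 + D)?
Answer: 81/25 ≈ 3.2400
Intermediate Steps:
T(A) = 1/(-9 + A)
(T(4) + q(10, -2))**2 = (1/(-9 + 4) + sqrt(6 - 2))**2 = (1/(-5) + sqrt(4))**2 = (-1/5 + 2)**2 = (9/5)**2 = 81/25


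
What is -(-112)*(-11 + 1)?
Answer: -1120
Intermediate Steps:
-(-112)*(-11 + 1) = -(-112)*(-10) = -16*70 = -1120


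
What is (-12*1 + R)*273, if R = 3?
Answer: -2457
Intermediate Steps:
(-12*1 + R)*273 = (-12*1 + 3)*273 = (-12 + 3)*273 = -9*273 = -2457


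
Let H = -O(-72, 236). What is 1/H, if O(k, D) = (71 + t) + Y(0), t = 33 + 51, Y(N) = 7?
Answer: -1/162 ≈ -0.0061728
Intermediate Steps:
t = 84
O(k, D) = 162 (O(k, D) = (71 + 84) + 7 = 155 + 7 = 162)
H = -162 (H = -1*162 = -162)
1/H = 1/(-162) = -1/162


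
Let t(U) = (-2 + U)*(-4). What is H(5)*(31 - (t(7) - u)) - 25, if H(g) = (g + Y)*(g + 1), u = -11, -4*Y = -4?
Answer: 1415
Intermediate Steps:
Y = 1 (Y = -¼*(-4) = 1)
t(U) = 8 - 4*U
H(g) = (1 + g)² (H(g) = (g + 1)*(g + 1) = (1 + g)*(1 + g) = (1 + g)²)
H(5)*(31 - (t(7) - u)) - 25 = (1 + 5² + 2*5)*(31 - ((8 - 4*7) - 1*(-11))) - 25 = (1 + 25 + 10)*(31 - ((8 - 28) + 11)) - 25 = 36*(31 - (-20 + 11)) - 25 = 36*(31 - 1*(-9)) - 25 = 36*(31 + 9) - 25 = 36*40 - 25 = 1440 - 25 = 1415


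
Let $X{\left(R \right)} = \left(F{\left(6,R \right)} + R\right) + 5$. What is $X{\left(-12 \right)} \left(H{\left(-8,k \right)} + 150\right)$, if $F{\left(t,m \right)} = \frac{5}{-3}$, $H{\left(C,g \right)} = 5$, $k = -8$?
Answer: $- \frac{4030}{3} \approx -1343.3$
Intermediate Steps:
$F{\left(t,m \right)} = - \frac{5}{3}$ ($F{\left(t,m \right)} = 5 \left(- \frac{1}{3}\right) = - \frac{5}{3}$)
$X{\left(R \right)} = \frac{10}{3} + R$ ($X{\left(R \right)} = \left(- \frac{5}{3} + R\right) + 5 = \frac{10}{3} + R$)
$X{\left(-12 \right)} \left(H{\left(-8,k \right)} + 150\right) = \left(\frac{10}{3} - 12\right) \left(5 + 150\right) = \left(- \frac{26}{3}\right) 155 = - \frac{4030}{3}$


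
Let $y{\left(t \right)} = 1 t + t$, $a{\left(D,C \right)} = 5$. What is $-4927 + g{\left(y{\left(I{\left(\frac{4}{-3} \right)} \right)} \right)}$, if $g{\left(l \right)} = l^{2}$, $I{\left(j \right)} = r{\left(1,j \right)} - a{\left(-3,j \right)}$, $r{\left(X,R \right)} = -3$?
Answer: $-4671$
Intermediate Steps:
$I{\left(j \right)} = -8$ ($I{\left(j \right)} = -3 - 5 = -8$)
$y{\left(t \right)} = 2 t$ ($y{\left(t \right)} = t + t = 2 t$)
$-4927 + g{\left(y{\left(I{\left(\frac{4}{-3} \right)} \right)} \right)} = -4927 + \left(2 \left(-8\right)\right)^{2} = -4927 + \left(-16\right)^{2} = -4927 + 256 = -4671$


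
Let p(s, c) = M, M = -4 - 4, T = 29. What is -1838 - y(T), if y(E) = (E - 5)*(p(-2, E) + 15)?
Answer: -2006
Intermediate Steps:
M = -8
p(s, c) = -8
y(E) = -35 + 7*E (y(E) = (E - 5)*(-8 + 15) = (-5 + E)*7 = -35 + 7*E)
-1838 - y(T) = -1838 - (-35 + 7*29) = -1838 - (-35 + 203) = -1838 - 1*168 = -1838 - 168 = -2006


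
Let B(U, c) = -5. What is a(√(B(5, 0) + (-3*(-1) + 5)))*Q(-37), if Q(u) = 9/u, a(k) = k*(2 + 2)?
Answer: -36*√3/37 ≈ -1.6852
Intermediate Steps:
a(k) = 4*k (a(k) = k*4 = 4*k)
a(√(B(5, 0) + (-3*(-1) + 5)))*Q(-37) = (4*√(-5 + (-3*(-1) + 5)))*(9/(-37)) = (4*√(-5 + (3 + 5)))*(9*(-1/37)) = (4*√(-5 + 8))*(-9/37) = (4*√3)*(-9/37) = -36*√3/37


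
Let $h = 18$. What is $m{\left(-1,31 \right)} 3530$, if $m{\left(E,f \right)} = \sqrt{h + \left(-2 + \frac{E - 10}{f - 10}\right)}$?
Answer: $\frac{17650 \sqrt{273}}{21} \approx 13887.0$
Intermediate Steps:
$m{\left(E,f \right)} = \sqrt{16 + \frac{-10 + E}{-10 + f}}$ ($m{\left(E,f \right)} = \sqrt{18 + \left(-2 + \frac{E - 10}{f - 10}\right)} = \sqrt{18 + \left(-2 + \frac{-10 + E}{-10 + f}\right)} = \sqrt{16 + \frac{-10 + E}{-10 + f}}$)
$m{\left(-1,31 \right)} 3530 = \sqrt{\frac{-170 - 1 + 16 \cdot 31}{-10 + 31}} \cdot 3530 = \sqrt{\frac{-170 - 1 + 496}{21}} \cdot 3530 = \sqrt{\frac{1}{21} \cdot 325} \cdot 3530 = \sqrt{\frac{325}{21}} \cdot 3530 = \frac{5 \sqrt{273}}{21} \cdot 3530 = \frac{17650 \sqrt{273}}{21}$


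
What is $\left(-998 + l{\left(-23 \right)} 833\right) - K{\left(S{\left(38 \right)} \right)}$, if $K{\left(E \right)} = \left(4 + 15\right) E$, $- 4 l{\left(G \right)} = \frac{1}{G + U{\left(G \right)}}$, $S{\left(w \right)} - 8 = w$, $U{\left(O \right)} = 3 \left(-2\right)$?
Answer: $- \frac{216319}{116} \approx -1864.8$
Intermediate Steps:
$U{\left(O \right)} = -6$
$S{\left(w \right)} = 8 + w$
$l{\left(G \right)} = - \frac{1}{4 \left(-6 + G\right)}$ ($l{\left(G \right)} = - \frac{1}{4 \left(G - 6\right)} = - \frac{1}{4 \left(-6 + G\right)}$)
$K{\left(E \right)} = 19 E$
$\left(-998 + l{\left(-23 \right)} 833\right) - K{\left(S{\left(38 \right)} \right)} = \left(-998 + - \frac{1}{-24 + 4 \left(-23\right)} 833\right) - 19 \left(8 + 38\right) = \left(-998 + - \frac{1}{-24 - 92} \cdot 833\right) - 19 \cdot 46 = \left(-998 + - \frac{1}{-116} \cdot 833\right) - 874 = \left(-998 + \left(-1\right) \left(- \frac{1}{116}\right) 833\right) - 874 = \left(-998 + \frac{1}{116} \cdot 833\right) - 874 = \left(-998 + \frac{833}{116}\right) - 874 = - \frac{114935}{116} - 874 = - \frac{216319}{116}$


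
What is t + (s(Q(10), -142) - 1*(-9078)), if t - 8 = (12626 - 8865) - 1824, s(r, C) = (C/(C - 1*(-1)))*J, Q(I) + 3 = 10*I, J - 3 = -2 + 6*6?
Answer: 1559497/141 ≈ 11060.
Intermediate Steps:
J = 37 (J = 3 + (-2 + 6*6) = 3 + (-2 + 36) = 3 + 34 = 37)
Q(I) = -3 + 10*I
s(r, C) = 37*C/(1 + C) (s(r, C) = (C/(C - 1*(-1)))*37 = (C/(C + 1))*37 = (C/(1 + C))*37 = 37*C/(1 + C))
t = 1945 (t = 8 + ((12626 - 8865) - 1824) = 8 + (3761 - 1824) = 8 + 1937 = 1945)
t + (s(Q(10), -142) - 1*(-9078)) = 1945 + (37*(-142)/(1 - 142) - 1*(-9078)) = 1945 + (37*(-142)/(-141) + 9078) = 1945 + (37*(-142)*(-1/141) + 9078) = 1945 + (5254/141 + 9078) = 1945 + 1285252/141 = 1559497/141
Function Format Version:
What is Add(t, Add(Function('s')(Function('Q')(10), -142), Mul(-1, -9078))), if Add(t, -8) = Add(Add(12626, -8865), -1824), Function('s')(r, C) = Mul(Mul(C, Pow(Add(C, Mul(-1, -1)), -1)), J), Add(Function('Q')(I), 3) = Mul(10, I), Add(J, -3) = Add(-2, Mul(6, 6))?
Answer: Rational(1559497, 141) ≈ 11060.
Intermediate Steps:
J = 37 (J = Add(3, Add(-2, Mul(6, 6))) = Add(3, Add(-2, 36)) = Add(3, 34) = 37)
Function('Q')(I) = Add(-3, Mul(10, I))
Function('s')(r, C) = Mul(37, C, Pow(Add(1, C), -1)) (Function('s')(r, C) = Mul(Mul(C, Pow(Add(C, Mul(-1, -1)), -1)), 37) = Mul(Mul(C, Pow(Add(C, 1), -1)), 37) = Mul(Mul(C, Pow(Add(1, C), -1)), 37) = Mul(37, C, Pow(Add(1, C), -1)))
t = 1945 (t = Add(8, Add(Add(12626, -8865), -1824)) = Add(8, Add(3761, -1824)) = Add(8, 1937) = 1945)
Add(t, Add(Function('s')(Function('Q')(10), -142), Mul(-1, -9078))) = Add(1945, Add(Mul(37, -142, Pow(Add(1, -142), -1)), Mul(-1, -9078))) = Add(1945, Add(Mul(37, -142, Pow(-141, -1)), 9078)) = Add(1945, Add(Mul(37, -142, Rational(-1, 141)), 9078)) = Add(1945, Add(Rational(5254, 141), 9078)) = Add(1945, Rational(1285252, 141)) = Rational(1559497, 141)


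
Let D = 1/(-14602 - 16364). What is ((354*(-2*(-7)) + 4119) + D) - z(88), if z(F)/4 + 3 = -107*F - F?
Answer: 1458591497/30966 ≈ 47103.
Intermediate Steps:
D = -1/30966 (D = 1/(-30966) = -1/30966 ≈ -3.2293e-5)
z(F) = -12 - 432*F (z(F) = -12 + 4*(-107*F - F) = -12 + 4*(-108*F) = -12 - 432*F)
((354*(-2*(-7)) + 4119) + D) - z(88) = ((354*(-2*(-7)) + 4119) - 1/30966) - (-12 - 432*88) = ((354*14 + 4119) - 1/30966) - (-12 - 38016) = ((4956 + 4119) - 1/30966) - 1*(-38028) = (9075 - 1/30966) + 38028 = 281016449/30966 + 38028 = 1458591497/30966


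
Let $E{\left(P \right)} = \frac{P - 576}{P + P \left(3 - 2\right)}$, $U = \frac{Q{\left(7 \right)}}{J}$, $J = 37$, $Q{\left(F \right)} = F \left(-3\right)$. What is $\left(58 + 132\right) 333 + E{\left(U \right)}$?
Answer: $\frac{892891}{14} \approx 63778.0$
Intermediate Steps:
$Q{\left(F \right)} = - 3 F$
$U = - \frac{21}{37}$ ($U = \frac{\left(-3\right) 7}{37} = \left(-21\right) \frac{1}{37} = - \frac{21}{37} \approx -0.56757$)
$E{\left(P \right)} = \frac{-576 + P}{2 P}$ ($E{\left(P \right)} = \frac{-576 + P}{P + P 1} = \frac{-576 + P}{P + P} = \frac{-576 + P}{2 P}$)
$\left(58 + 132\right) 333 + E{\left(U \right)} = \left(58 + 132\right) 333 + \frac{-576 - \frac{21}{37}}{2 \left(- \frac{21}{37}\right)} = 190 \cdot 333 + \frac{1}{2} \left(- \frac{37}{21}\right) \left(- \frac{21333}{37}\right) = 63270 + \frac{7111}{14} = \frac{892891}{14}$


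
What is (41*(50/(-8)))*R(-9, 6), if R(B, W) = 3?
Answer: -3075/4 ≈ -768.75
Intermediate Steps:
(41*(50/(-8)))*R(-9, 6) = (41*(50/(-8)))*3 = (41*(50*(-⅛)))*3 = (41*(-25/4))*3 = -1025/4*3 = -3075/4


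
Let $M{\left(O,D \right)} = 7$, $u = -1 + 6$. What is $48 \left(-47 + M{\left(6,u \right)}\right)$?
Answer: $-1920$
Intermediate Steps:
$u = 5$
$48 \left(-47 + M{\left(6,u \right)}\right) = 48 \left(-47 + 7\right) = 48 \left(-40\right) = -1920$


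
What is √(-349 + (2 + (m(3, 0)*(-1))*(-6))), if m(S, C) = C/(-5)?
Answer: I*√347 ≈ 18.628*I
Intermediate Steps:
m(S, C) = -C/5 (m(S, C) = C*(-⅕) = -C/5)
√(-349 + (2 + (m(3, 0)*(-1))*(-6))) = √(-349 + (2 + (-⅕*0*(-1))*(-6))) = √(-349 + (2 + (0*(-1))*(-6))) = √(-349 + (2 + 0*(-6))) = √(-349 + (2 + 0)) = √(-349 + 2) = √(-347) = I*√347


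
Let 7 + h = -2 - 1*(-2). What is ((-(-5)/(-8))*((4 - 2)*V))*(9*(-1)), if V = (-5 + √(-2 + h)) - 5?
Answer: -225/2 + 135*I/4 ≈ -112.5 + 33.75*I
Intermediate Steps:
h = -7 (h = -7 + (-2 - 1*(-2)) = -7 + (-2 + 2) = -7 + 0 = -7)
V = -10 + 3*I (V = (-5 + √(-2 - 7)) - 5 = (-5 + √(-9)) - 5 = (-5 + 3*I) - 5 = -10 + 3*I ≈ -10.0 + 3.0*I)
((-(-5)/(-8))*((4 - 2)*V))*(9*(-1)) = ((-(-5)/(-8))*((4 - 2)*(-10 + 3*I)))*(9*(-1)) = ((-(-5)*(-1)/8)*(2*(-10 + 3*I)))*(-9) = ((-1*5/8)*(-20 + 6*I))*(-9) = -5*(-20 + 6*I)/8*(-9) = (25/2 - 15*I/4)*(-9) = -225/2 + 135*I/4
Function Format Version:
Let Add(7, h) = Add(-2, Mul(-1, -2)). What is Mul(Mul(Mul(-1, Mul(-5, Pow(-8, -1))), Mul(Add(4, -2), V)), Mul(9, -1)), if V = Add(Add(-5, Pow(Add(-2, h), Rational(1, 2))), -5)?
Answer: Add(Rational(-225, 2), Mul(Rational(135, 4), I)) ≈ Add(-112.50, Mul(33.750, I))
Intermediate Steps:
h = -7 (h = Add(-7, Add(-2, Mul(-1, -2))) = Add(-7, Add(-2, 2)) = Add(-7, 0) = -7)
V = Add(-10, Mul(3, I)) (V = Add(Add(-5, Pow(Add(-2, -7), Rational(1, 2))), -5) = Add(Add(-5, Pow(-9, Rational(1, 2))), -5) = Add(Add(-5, Mul(3, I)), -5) = Add(-10, Mul(3, I)) ≈ Add(-10.000, Mul(3.0000, I)))
Mul(Mul(Mul(-1, Mul(-5, Pow(-8, -1))), Mul(Add(4, -2), V)), Mul(9, -1)) = Mul(Mul(Mul(-1, Mul(-5, Pow(-8, -1))), Mul(Add(4, -2), Add(-10, Mul(3, I)))), Mul(9, -1)) = Mul(Mul(Mul(-1, Mul(-5, Rational(-1, 8))), Mul(2, Add(-10, Mul(3, I)))), -9) = Mul(Mul(Mul(-1, Rational(5, 8)), Add(-20, Mul(6, I))), -9) = Mul(Mul(Rational(-5, 8), Add(-20, Mul(6, I))), -9) = Mul(Add(Rational(25, 2), Mul(Rational(-15, 4), I)), -9) = Add(Rational(-225, 2), Mul(Rational(135, 4), I))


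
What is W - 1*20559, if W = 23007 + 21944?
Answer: 24392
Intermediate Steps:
W = 44951
W - 1*20559 = 44951 - 1*20559 = 44951 - 20559 = 24392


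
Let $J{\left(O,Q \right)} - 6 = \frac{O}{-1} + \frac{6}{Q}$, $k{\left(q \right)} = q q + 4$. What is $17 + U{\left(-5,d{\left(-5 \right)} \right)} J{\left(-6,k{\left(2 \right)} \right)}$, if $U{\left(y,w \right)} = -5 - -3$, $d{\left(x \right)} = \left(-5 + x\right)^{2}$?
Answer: $- \frac{17}{2} \approx -8.5$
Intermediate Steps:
$k{\left(q \right)} = 4 + q^{2}$ ($k{\left(q \right)} = q^{2} + 4 = 4 + q^{2}$)
$U{\left(y,w \right)} = -2$ ($U{\left(y,w \right)} = -5 + 3 = -2$)
$J{\left(O,Q \right)} = 6 - O + \frac{6}{Q}$ ($J{\left(O,Q \right)} = 6 + \left(\frac{O}{-1} + \frac{6}{Q}\right) = 6 + \left(O \left(-1\right) + \frac{6}{Q}\right) = 6 - \left(O - \frac{6}{Q}\right) = 6 - O + \frac{6}{Q}$)
$17 + U{\left(-5,d{\left(-5 \right)} \right)} J{\left(-6,k{\left(2 \right)} \right)} = 17 - 2 \left(6 - -6 + \frac{6}{4 + 2^{2}}\right) = 17 - 2 \left(6 + 6 + \frac{6}{4 + 4}\right) = 17 - 2 \left(6 + 6 + \frac{6}{8}\right) = 17 - 2 \left(6 + 6 + 6 \cdot \frac{1}{8}\right) = 17 - 2 \left(6 + 6 + \frac{3}{4}\right) = 17 - \frac{51}{2} = - \frac{17}{2}$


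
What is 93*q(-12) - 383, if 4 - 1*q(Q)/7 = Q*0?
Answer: 2221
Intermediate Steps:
q(Q) = 28 (q(Q) = 28 - 7*Q*0 = 28 - 7*0 = 28 + 0 = 28)
93*q(-12) - 383 = 93*28 - 383 = 2604 - 383 = 2221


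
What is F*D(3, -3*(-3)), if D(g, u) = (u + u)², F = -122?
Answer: -39528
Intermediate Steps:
D(g, u) = 4*u² (D(g, u) = (2*u)² = 4*u²)
F*D(3, -3*(-3)) = -488*(-3*(-3))² = -488*9² = -488*81 = -122*324 = -39528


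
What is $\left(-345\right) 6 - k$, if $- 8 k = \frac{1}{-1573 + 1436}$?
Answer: $- \frac{2268721}{1096} \approx -2070.0$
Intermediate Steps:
$k = \frac{1}{1096}$ ($k = - \frac{1}{8 \left(-1573 + 1436\right)} = - \frac{1}{8 \left(-137\right)} = \left(- \frac{1}{8}\right) \left(- \frac{1}{137}\right) = \frac{1}{1096} \approx 0.00091241$)
$\left(-345\right) 6 - k = \left(-345\right) 6 - \frac{1}{1096} = -2070 - \frac{1}{1096} = - \frac{2268721}{1096}$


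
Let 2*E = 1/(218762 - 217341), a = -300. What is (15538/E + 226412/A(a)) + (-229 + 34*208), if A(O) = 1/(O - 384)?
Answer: -110699969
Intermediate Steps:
A(O) = 1/(-384 + O)
E = 1/2842 (E = 1/(2*(218762 - 217341)) = (½)/1421 = (½)*(1/1421) = 1/2842 ≈ 0.00035186)
(15538/E + 226412/A(a)) + (-229 + 34*208) = (15538/(1/2842) + 226412/(1/(-384 - 300))) + (-229 + 34*208) = (15538*2842 + 226412/(1/(-684))) + (-229 + 7072) = (44158996 + 226412/(-1/684)) + 6843 = (44158996 + 226412*(-684)) + 6843 = (44158996 - 154865808) + 6843 = -110706812 + 6843 = -110699969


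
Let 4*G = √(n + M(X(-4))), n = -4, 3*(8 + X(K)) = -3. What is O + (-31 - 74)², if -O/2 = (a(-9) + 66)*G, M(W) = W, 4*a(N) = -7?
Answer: 11025 - 257*I*√13/8 ≈ 11025.0 - 115.83*I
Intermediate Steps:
a(N) = -7/4 (a(N) = (¼)*(-7) = -7/4)
X(K) = -9 (X(K) = -8 + (⅓)*(-3) = -8 - 1 = -9)
G = I*√13/4 (G = √(-4 - 9)/4 = √(-13)/4 = (I*√13)/4 = I*√13/4 ≈ 0.90139*I)
O = -257*I*√13/8 (O = -2*(-7/4 + 66)*I*√13/4 = -257*I*√13/4/2 = -257*I*√13/8 ≈ -115.83*I)
O + (-31 - 74)² = -257*I*√13/8 + (-31 - 74)² = -257*I*√13/8 + (-105)² = -257*I*√13/8 + 11025 = 11025 - 257*I*√13/8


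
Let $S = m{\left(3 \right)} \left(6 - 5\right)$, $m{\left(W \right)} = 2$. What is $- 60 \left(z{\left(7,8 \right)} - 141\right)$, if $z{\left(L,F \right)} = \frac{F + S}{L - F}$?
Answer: $9060$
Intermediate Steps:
$S = 2$ ($S = 2 \left(6 - 5\right) = 2 \cdot 1 = 2$)
$z{\left(L,F \right)} = \frac{2 + F}{L - F}$ ($z{\left(L,F \right)} = \frac{F + 2}{L - F} = \frac{2 + F}{L - F}$)
$- 60 \left(z{\left(7,8 \right)} - 141\right) = - 60 \left(\frac{-2 - 8}{8 - 7} - 141\right) = - 60 \left(1^{-1} \left(-10\right) - 141\right) = - 60 \left(1 \left(-10\right) - 141\right) = - 60 \left(-10 - 141\right) = \left(-60\right) \left(-151\right) = 9060$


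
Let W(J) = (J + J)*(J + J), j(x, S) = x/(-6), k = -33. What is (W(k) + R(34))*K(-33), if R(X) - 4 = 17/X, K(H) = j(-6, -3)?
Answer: 8721/2 ≈ 4360.5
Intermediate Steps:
j(x, S) = -x/6 (j(x, S) = x*(-1/6) = -x/6)
K(H) = 1 (K(H) = -1/6*(-6) = 1)
W(J) = 4*J**2 (W(J) = (2*J)*(2*J) = 4*J**2)
R(X) = 4 + 17/X
(W(k) + R(34))*K(-33) = (4*(-33)**2 + (4 + 17/34))*1 = (4*1089 + (4 + 17*(1/34)))*1 = (4356 + (4 + 1/2))*1 = (4356 + 9/2)*1 = (8721/2)*1 = 8721/2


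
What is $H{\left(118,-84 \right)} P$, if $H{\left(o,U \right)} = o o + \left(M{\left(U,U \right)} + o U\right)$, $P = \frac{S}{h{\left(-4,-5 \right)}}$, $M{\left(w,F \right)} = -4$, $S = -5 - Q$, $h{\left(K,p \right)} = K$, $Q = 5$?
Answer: $10020$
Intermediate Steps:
$S = -10$ ($S = -5 - 5 = -10$)
$P = \frac{5}{2}$ ($P = - \frac{10}{-4} = \left(-10\right) \left(- \frac{1}{4}\right) = \frac{5}{2} \approx 2.5$)
$H{\left(o,U \right)} = -4 + o^{2} + U o$ ($H{\left(o,U \right)} = o o + \left(-4 + o U\right) = o^{2} + \left(-4 + U o\right) = -4 + o^{2} + U o$)
$H{\left(118,-84 \right)} P = \left(-4 + 118^{2} - 9912\right) \frac{5}{2} = \left(-4 + 13924 - 9912\right) \frac{5}{2} = 4008 \cdot \frac{5}{2} = 10020$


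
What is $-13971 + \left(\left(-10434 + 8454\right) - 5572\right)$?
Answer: $-21523$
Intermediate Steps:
$-13971 + \left(\left(-10434 + 8454\right) - 5572\right) = -13971 - 7552 = -21523$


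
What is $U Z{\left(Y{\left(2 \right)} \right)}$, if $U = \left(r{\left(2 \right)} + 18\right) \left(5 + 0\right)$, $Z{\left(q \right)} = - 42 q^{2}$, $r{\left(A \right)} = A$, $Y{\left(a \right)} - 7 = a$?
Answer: $-340200$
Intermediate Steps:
$Y{\left(a \right)} = 7 + a$
$U = 100$ ($U = \left(2 + 18\right) \left(5 + 0\right) = 20 \cdot 5 = 100$)
$U Z{\left(Y{\left(2 \right)} \right)} = 100 \left(- 42 \left(7 + 2\right)^{2}\right) = 100 \left(- 42 \cdot 9^{2}\right) = 100 \left(\left(-42\right) 81\right) = 100 \left(-3402\right) = -340200$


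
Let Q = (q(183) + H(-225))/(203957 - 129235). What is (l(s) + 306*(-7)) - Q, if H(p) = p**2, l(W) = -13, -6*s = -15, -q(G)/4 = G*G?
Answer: -160942579/74722 ≈ -2153.9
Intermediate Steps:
q(G) = -4*G**2 (q(G) = -4*G*G = -4*G**2)
s = 5/2 (s = -1/6*(-15) = 5/2 ≈ 2.5000)
Q = -83331/74722 (Q = (-4*183**2 + (-225)**2)/(203957 - 129235) = (-4*33489 + 50625)/74722 = (-133956 + 50625)*(1/74722) = -83331*1/74722 = -83331/74722 ≈ -1.1152)
(l(s) + 306*(-7)) - Q = (-13 + 306*(-7)) - 1*(-83331/74722) = (-13 - 2142) + 83331/74722 = -2155 + 83331/74722 = -160942579/74722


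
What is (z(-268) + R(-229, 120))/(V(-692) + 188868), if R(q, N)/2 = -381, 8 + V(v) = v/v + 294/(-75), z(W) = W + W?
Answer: -32450/4721427 ≈ -0.0068729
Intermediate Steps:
z(W) = 2*W
V(v) = -273/25 (V(v) = -8 + (v/v + 294/(-75)) = -8 + (1 + 294*(-1/75)) = -8 + (1 - 98/25) = -8 - 73/25 = -273/25)
R(q, N) = -762 (R(q, N) = 2*(-381) = -762)
(z(-268) + R(-229, 120))/(V(-692) + 188868) = (2*(-268) - 762)/(-273/25 + 188868) = (-536 - 762)/(4721427/25) = -1298*25/4721427 = -32450/4721427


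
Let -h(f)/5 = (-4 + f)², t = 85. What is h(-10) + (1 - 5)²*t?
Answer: 380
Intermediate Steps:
h(f) = -5*(-4 + f)²
h(-10) + (1 - 5)²*t = -5*(-4 - 10)² + (1 - 5)²*85 = -5*(-14)² + (-4)²*85 = -5*196 + 16*85 = -980 + 1360 = 380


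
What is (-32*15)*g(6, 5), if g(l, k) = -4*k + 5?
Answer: 7200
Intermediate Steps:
g(l, k) = 5 - 4*k
(-32*15)*g(6, 5) = (-32*15)*(5 - 4*5) = -480*(5 - 20) = -480*(-15) = 7200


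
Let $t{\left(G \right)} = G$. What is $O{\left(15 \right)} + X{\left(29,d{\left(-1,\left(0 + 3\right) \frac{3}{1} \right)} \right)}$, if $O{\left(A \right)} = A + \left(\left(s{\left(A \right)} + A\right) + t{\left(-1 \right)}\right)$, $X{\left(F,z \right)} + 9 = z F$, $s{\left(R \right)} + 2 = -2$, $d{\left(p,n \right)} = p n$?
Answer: $-245$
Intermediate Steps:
$d{\left(p,n \right)} = n p$
$s{\left(R \right)} = -4$ ($s{\left(R \right)} = -2 - 2 = -4$)
$X{\left(F,z \right)} = -9 + F z$ ($X{\left(F,z \right)} = -9 + z F = -9 + F z$)
$O{\left(A \right)} = -5 + 2 A$ ($O{\left(A \right)} = A + \left(\left(-4 + A\right) - 1\right) = A + \left(-5 + A\right) = -5 + 2 A$)
$O{\left(15 \right)} + X{\left(29,d{\left(-1,\left(0 + 3\right) \frac{3}{1} \right)} \right)} = \left(-5 + 2 \cdot 15\right) + \left(-9 + 29 \left(0 + 3\right) \frac{3}{1} \left(-1\right)\right) = \left(-5 + 30\right) + \left(-9 + 29 \cdot 3 \cdot 3 \cdot 1 \left(-1\right)\right) = 25 + \left(-9 + 29 \cdot 3 \cdot 3 \left(-1\right)\right) = 25 + \left(-9 + 29 \cdot 9 \left(-1\right)\right) = 25 + \left(-9 + 29 \left(-9\right)\right) = 25 - 270 = -245$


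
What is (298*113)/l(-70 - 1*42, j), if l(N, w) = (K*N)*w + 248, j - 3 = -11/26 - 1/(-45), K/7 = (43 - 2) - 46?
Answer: 1969929/610544 ≈ 3.2265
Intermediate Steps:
K = -35 (K = 7*((43 - 2) - 46) = 7*(41 - 46) = 7*(-5) = -35)
j = 3041/1170 (j = 3 + (-11/26 - 1/(-45)) = 3 + (-11*1/26 - 1*(-1/45)) = 3 + (-11/26 + 1/45) = 3 - 469/1170 = 3041/1170 ≈ 2.5991)
l(N, w) = 248 - 35*N*w (l(N, w) = (-35*N)*w + 248 = -35*N*w + 248 = 248 - 35*N*w)
(298*113)/l(-70 - 1*42, j) = (298*113)/(248 - 35*(-70 - 1*42)*3041/1170) = 33674/(248 - 35*(-70 - 42)*3041/1170) = 33674/(248 - 35*(-112)*3041/1170) = 33674/(248 + 1192072/117) = 33674/(1221088/117) = 33674*(117/1221088) = 1969929/610544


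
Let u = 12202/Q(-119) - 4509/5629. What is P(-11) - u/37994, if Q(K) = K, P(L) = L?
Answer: -279884286205/25450318894 ≈ -10.997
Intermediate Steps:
u = -69221629/669851 (u = 12202/(-119) - 4509/5629 = 12202*(-1/119) - 4509*1/5629 = -12202/119 - 4509/5629 = -69221629/669851 ≈ -103.34)
P(-11) - u/37994 = -11 - (-69221629)/(669851*37994) = -11 - 1*(-69221629/25450318894) = -11 + 69221629/25450318894 = -279884286205/25450318894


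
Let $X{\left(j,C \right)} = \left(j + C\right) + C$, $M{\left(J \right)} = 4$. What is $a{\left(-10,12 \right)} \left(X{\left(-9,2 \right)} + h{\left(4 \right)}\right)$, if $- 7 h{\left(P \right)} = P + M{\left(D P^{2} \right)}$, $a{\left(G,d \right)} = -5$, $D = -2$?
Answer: $\frac{215}{7} \approx 30.714$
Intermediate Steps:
$X{\left(j,C \right)} = j + 2 C$ ($X{\left(j,C \right)} = \left(C + j\right) + C = j + 2 C$)
$h{\left(P \right)} = - \frac{4}{7} - \frac{P}{7}$ ($h{\left(P \right)} = - \frac{P + 4}{7} = - \frac{4 + P}{7} = - \frac{4}{7} - \frac{P}{7}$)
$a{\left(-10,12 \right)} \left(X{\left(-9,2 \right)} + h{\left(4 \right)}\right) = - 5 \left(\left(-9 + 2 \cdot 2\right) - \frac{8}{7}\right) = - 5 \left(\left(-9 + 4\right) - \frac{8}{7}\right) = - 5 \left(-5 - \frac{8}{7}\right) = \left(-5\right) \left(- \frac{43}{7}\right) = \frac{215}{7}$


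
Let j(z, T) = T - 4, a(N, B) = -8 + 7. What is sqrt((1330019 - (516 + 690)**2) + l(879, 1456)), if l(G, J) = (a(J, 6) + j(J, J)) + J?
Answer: I*sqrt(121510) ≈ 348.58*I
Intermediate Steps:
a(N, B) = -1
j(z, T) = -4 + T
l(G, J) = -5 + 2*J (l(G, J) = (-1 + (-4 + J)) + J = (-5 + J) + J = -5 + 2*J)
sqrt((1330019 - (516 + 690)**2) + l(879, 1456)) = sqrt((1330019 - (516 + 690)**2) + (-5 + 2*1456)) = sqrt((1330019 - 1*1206**2) + (-5 + 2912)) = sqrt((1330019 - 1*1454436) + 2907) = sqrt((1330019 - 1454436) + 2907) = sqrt(-124417 + 2907) = sqrt(-121510) = I*sqrt(121510)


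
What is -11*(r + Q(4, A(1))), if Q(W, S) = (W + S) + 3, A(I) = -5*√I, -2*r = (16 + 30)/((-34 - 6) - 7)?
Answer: -1287/47 ≈ -27.383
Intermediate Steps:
r = 23/47 (r = -(16 + 30)/(2*((-34 - 6) - 7)) = -23/(-40 - 7) = -23/(-47) = -23*(-1)/47 = -½*(-46/47) = 23/47 ≈ 0.48936)
Q(W, S) = 3 + S + W (Q(W, S) = (S + W) + 3 = 3 + S + W)
-11*(r + Q(4, A(1))) = -11*(23/47 + (3 - 5*√1 + 4)) = -11*(23/47 + (3 - 5*1 + 4)) = -11*(23/47 + (3 - 5 + 4)) = -11*(23/47 + 2) = -11*117/47 = -1287/47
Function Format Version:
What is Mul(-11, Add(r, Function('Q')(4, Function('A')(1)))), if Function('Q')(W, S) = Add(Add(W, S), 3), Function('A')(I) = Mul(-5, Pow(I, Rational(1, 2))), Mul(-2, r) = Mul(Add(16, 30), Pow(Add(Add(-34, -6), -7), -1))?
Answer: Rational(-1287, 47) ≈ -27.383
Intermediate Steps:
r = Rational(23, 47) (r = Mul(Rational(-1, 2), Mul(Add(16, 30), Pow(Add(Add(-34, -6), -7), -1))) = Mul(Rational(-1, 2), Mul(46, Pow(Add(-40, -7), -1))) = Mul(Rational(-1, 2), Mul(46, Pow(-47, -1))) = Mul(Rational(-1, 2), Mul(46, Rational(-1, 47))) = Mul(Rational(-1, 2), Rational(-46, 47)) = Rational(23, 47) ≈ 0.48936)
Function('Q')(W, S) = Add(3, S, W) (Function('Q')(W, S) = Add(Add(S, W), 3) = Add(3, S, W))
Mul(-11, Add(r, Function('Q')(4, Function('A')(1)))) = Mul(-11, Add(Rational(23, 47), Add(3, Mul(-5, Pow(1, Rational(1, 2))), 4))) = Mul(-11, Add(Rational(23, 47), Add(3, Mul(-5, 1), 4))) = Mul(-11, Add(Rational(23, 47), Add(3, -5, 4))) = Mul(-11, Add(Rational(23, 47), 2)) = Mul(-11, Rational(117, 47)) = Rational(-1287, 47)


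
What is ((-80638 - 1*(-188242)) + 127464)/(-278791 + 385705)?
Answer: 39178/17819 ≈ 2.1987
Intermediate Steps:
((-80638 - 1*(-188242)) + 127464)/(-278791 + 385705) = ((-80638 + 188242) + 127464)/106914 = (107604 + 127464)*(1/106914) = 235068*(1/106914) = 39178/17819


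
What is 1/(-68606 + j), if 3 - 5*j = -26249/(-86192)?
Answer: -430960/29566209433 ≈ -1.4576e-5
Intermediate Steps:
j = 232327/430960 (j = 3/5 - (-26249)/(5*(-86192)) = 3/5 - (-26249)*(-1)/(5*86192) = 3/5 - 1/5*26249/86192 = 3/5 - 26249/430960 = 232327/430960 ≈ 0.53909)
1/(-68606 + j) = 1/(-68606 + 232327/430960) = 1/(-29566209433/430960) = -430960/29566209433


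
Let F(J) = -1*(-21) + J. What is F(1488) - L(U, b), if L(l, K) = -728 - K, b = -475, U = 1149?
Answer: 1762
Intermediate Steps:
F(J) = 21 + J
F(1488) - L(U, b) = (21 + 1488) - (-728 - 1*(-475)) = 1509 - (-728 + 475) = 1509 - 1*(-253) = 1509 + 253 = 1762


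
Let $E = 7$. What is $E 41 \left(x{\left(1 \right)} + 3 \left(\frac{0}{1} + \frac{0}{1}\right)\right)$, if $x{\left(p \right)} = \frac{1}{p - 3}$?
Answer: $- \frac{287}{2} \approx -143.5$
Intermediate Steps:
$x{\left(p \right)} = \frac{1}{-3 + p}$
$E 41 \left(x{\left(1 \right)} + 3 \left(\frac{0}{1} + \frac{0}{1}\right)\right) = 7 \cdot 41 \left(\frac{1}{-3 + 1} + 3 \left(\frac{0}{1} + \frac{0}{1}\right)\right) = 287 \left(\frac{1}{-2} + 3 \left(0 \cdot 1 + 0 \cdot 1\right)\right) = 287 \left(- \frac{1}{2} + 3 \left(0 + 0\right)\right) = 287 \left(- \frac{1}{2} + 3 \cdot 0\right) = 287 \left(- \frac{1}{2} + 0\right) = 287 \left(- \frac{1}{2}\right) = - \frac{287}{2}$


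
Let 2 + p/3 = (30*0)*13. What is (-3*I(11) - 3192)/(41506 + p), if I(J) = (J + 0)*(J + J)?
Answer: -1959/20750 ≈ -0.094410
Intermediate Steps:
I(J) = 2*J**2 (I(J) = J*(2*J) = 2*J**2)
p = -6 (p = -6 + 3*((30*0)*13) = -6 + 3*(0*13) = -6 + 3*0 = -6 + 0 = -6)
(-3*I(11) - 3192)/(41506 + p) = (-6*11**2 - 3192)/(41506 - 6) = (-6*121 - 3192)/41500 = (-3*242 - 3192)*(1/41500) = (-726 - 3192)*(1/41500) = -3918*1/41500 = -1959/20750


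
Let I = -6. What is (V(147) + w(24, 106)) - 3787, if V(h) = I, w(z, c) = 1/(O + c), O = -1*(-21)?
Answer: -481710/127 ≈ -3793.0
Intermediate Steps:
O = 21
w(z, c) = 1/(21 + c)
V(h) = -6
(V(147) + w(24, 106)) - 3787 = (-6 + 1/(21 + 106)) - 3787 = (-6 + 1/127) - 3787 = -761/127 - 3787 = -481710/127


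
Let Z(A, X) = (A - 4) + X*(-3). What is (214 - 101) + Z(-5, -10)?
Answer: 134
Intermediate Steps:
Z(A, X) = -4 + A - 3*X (Z(A, X) = (-4 + A) - 3*X = -4 + A - 3*X)
(214 - 101) + Z(-5, -10) = (214 - 101) + (-4 - 5 - 3*(-10)) = 113 + (-4 - 5 + 30) = 113 + 21 = 134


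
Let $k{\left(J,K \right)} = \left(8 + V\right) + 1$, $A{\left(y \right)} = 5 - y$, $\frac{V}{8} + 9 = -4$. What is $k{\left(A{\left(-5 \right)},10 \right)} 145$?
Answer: $-13775$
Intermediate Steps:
$V = -104$ ($V = -72 + 8 \left(-4\right) = -72 - 32 = -104$)
$k{\left(J,K \right)} = -95$ ($k{\left(J,K \right)} = \left(8 - 104\right) + 1 = -96 + 1 = -95$)
$k{\left(A{\left(-5 \right)},10 \right)} 145 = \left(-95\right) 145 = -13775$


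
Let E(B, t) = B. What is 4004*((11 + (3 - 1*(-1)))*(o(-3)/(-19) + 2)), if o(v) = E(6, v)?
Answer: 1921920/19 ≈ 1.0115e+5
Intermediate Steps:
o(v) = 6
4004*((11 + (3 - 1*(-1)))*(o(-3)/(-19) + 2)) = 4004*((11 + (3 - 1*(-1)))*(6/(-19) + 2)) = 4004*((11 + (3 + 1))*(6*(-1/19) + 2)) = 4004*((11 + 4)*(-6/19 + 2)) = 4004*(15*(32/19)) = 4004*(480/19) = 1921920/19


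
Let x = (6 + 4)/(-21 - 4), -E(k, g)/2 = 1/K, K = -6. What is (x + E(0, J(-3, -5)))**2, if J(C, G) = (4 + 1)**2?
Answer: 1/225 ≈ 0.0044444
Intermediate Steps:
J(C, G) = 25 (J(C, G) = 5**2 = 25)
E(k, g) = 1/3 (E(k, g) = -2/(-6) = -2*(-1)/6 = -2*(-1/6) = 1/3)
x = -2/5 (x = 10/(-25) = 10*(-1/25) = -2/5 ≈ -0.40000)
(x + E(0, J(-3, -5)))**2 = (-2/5 + 1/3)**2 = (-1/15)**2 = 1/225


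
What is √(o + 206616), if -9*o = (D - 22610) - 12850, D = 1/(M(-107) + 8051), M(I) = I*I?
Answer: √7205752709805/5850 ≈ 458.86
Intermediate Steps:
M(I) = I²
D = 1/19500 (D = 1/((-107)² + 8051) = 1/(11449 + 8051) = 1/19500 ≈ 5.1282e-5)
o = 691469999/175500 (o = -((1/19500 - 22610) - 12850)/9 = -(-440894999/19500 - 12850)/9 = -⅑*(-691469999/19500) = 691469999/175500 ≈ 3940.0)
√(o + 206616) = √(691469999/175500 + 206616) = √(36952577999/175500) = √7205752709805/5850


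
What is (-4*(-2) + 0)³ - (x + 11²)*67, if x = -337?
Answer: 14984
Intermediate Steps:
(-4*(-2) + 0)³ - (x + 11²)*67 = (-4*(-2) + 0)³ - (-337 + 11²)*67 = (8 + 0)³ - (-337 + 121)*67 = 8³ - (-216)*67 = 512 - 1*(-14472) = 512 + 14472 = 14984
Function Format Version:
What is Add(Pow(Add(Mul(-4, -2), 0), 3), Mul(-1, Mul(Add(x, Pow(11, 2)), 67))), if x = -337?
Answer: 14984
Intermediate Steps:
Add(Pow(Add(Mul(-4, -2), 0), 3), Mul(-1, Mul(Add(x, Pow(11, 2)), 67))) = Add(Pow(Add(Mul(-4, -2), 0), 3), Mul(-1, Mul(Add(-337, Pow(11, 2)), 67))) = Add(Pow(Add(8, 0), 3), Mul(-1, Mul(Add(-337, 121), 67))) = Add(Pow(8, 3), Mul(-1, Mul(-216, 67))) = Add(512, Mul(-1, -14472)) = Add(512, 14472) = 14984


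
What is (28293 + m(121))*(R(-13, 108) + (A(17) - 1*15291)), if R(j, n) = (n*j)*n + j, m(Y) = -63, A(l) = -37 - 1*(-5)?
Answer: -4713506640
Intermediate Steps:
A(l) = -32 (A(l) = -37 + 5 = -32)
R(j, n) = j + j*n**2 (R(j, n) = (j*n)*n + j = j*n**2 + j = j + j*n**2)
(28293 + m(121))*(R(-13, 108) + (A(17) - 1*15291)) = (28293 - 63)*(-13*(1 + 108**2) + (-32 - 1*15291)) = 28230*(-13*(1 + 11664) + (-32 - 15291)) = 28230*(-13*11665 - 15323) = 28230*(-151645 - 15323) = 28230*(-166968) = -4713506640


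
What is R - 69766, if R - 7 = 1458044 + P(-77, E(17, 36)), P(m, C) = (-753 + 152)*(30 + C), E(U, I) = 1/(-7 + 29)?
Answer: 30145009/22 ≈ 1.3702e+6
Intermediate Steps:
E(U, I) = 1/22
P(m, C) = -18030 - 601*C (P(m, C) = -601*(30 + C) = -18030 - 601*C)
R = 31679861/22 (R = 7 + (1458044 + (-18030 - 601*1/22)) = 7 + (1458044 + (-18030 - 601/22)) = 7 + (1458044 - 397261/22) = 7 + 31679707/22 = 31679861/22 ≈ 1.4400e+6)
R - 69766 = 31679861/22 - 69766 = 30145009/22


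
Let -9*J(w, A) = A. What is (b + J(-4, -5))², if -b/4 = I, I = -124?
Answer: 19971961/81 ≈ 2.4657e+5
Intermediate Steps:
J(w, A) = -A/9
b = 496 (b = -4*(-124) = 496)
(b + J(-4, -5))² = (496 - ⅑*(-5))² = (496 + 5/9)² = (4469/9)² = 19971961/81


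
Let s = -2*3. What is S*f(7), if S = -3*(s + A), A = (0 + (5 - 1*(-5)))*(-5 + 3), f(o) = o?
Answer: 546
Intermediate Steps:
s = -6
A = -20 (A = (0 + (5 + 5))*(-2) = (0 + 10)*(-2) = 10*(-2) = -20)
S = 78 (S = -3*(-6 - 20) = -3*(-26) = 78)
S*f(7) = 78*7 = 546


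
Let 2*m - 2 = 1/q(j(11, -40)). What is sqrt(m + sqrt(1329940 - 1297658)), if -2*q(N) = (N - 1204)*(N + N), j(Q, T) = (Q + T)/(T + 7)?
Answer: sqrt(5305275815962 + 5302768095076*sqrt(32282))/2302774 ≈ 13.441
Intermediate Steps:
j(Q, T) = (Q + T)/(7 + T)
q(N) = -N*(-1204 + N) (q(N) = -(N - 1204)*(N + N)/2 = -(-1204 + N)*2*N/2 = -N*(-1204 + N))
m = 2303863/2302774 (m = 1 + 1/(2*((((11 - 40)/(7 - 40))*(1204 - (11 - 40)/(7 - 40))))) = 1 + 1/(2*(((-29/(-33))*(1204 - (-29)/(-33))))) = 1 + 1/(2*(((-1/33*(-29))*(1204 - (-1)*(-29)/33)))) = 1 + 1/(2*((29*(1204 - 1*29/33)/33))) = 1 + 1/(2*((29*(1204 - 29/33)/33))) = 1 + 1/(2*(((29/33)*(39703/33)))) = 1 + 1/(2*(1151387/1089)) = 1 + (1/2)*(1089/1151387) = 1 + 1089/2302774 = 2303863/2302774 ≈ 1.0005)
sqrt(m + sqrt(1329940 - 1297658)) = sqrt(2303863/2302774 + sqrt(1329940 - 1297658)) = sqrt(2303863/2302774 + sqrt(32282))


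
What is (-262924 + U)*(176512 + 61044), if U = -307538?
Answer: -135516670872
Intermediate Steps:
(-262924 + U)*(176512 + 61044) = (-262924 - 307538)*(176512 + 61044) = -570462*237556 = -135516670872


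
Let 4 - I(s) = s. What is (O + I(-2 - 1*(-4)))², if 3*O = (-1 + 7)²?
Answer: 196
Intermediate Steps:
I(s) = 4 - s
O = 12 (O = (-1 + 7)²/3 = (⅓)*6² = (⅓)*36 = 12)
(O + I(-2 - 1*(-4)))² = (12 + (4 - (-2 - 1*(-4))))² = (12 + (4 - (-2 + 4)))² = (12 + (4 - 1*2))² = (12 + (4 - 2))² = (12 + 2)² = 14² = 196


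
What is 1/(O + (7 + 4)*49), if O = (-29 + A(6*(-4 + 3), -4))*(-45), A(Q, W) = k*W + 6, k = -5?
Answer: 1/674 ≈ 0.0014837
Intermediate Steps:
A(Q, W) = 6 - 5*W (A(Q, W) = -5*W + 6 = 6 - 5*W)
O = 135 (O = (-29 + (6 - 5*(-4)))*(-45) = (-29 + (6 + 20))*(-45) = (-29 + 26)*(-45) = -3*(-45) = 135)
1/(O + (7 + 4)*49) = 1/(135 + (7 + 4)*49) = 1/(135 + 11*49) = 1/(135 + 539) = 1/674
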